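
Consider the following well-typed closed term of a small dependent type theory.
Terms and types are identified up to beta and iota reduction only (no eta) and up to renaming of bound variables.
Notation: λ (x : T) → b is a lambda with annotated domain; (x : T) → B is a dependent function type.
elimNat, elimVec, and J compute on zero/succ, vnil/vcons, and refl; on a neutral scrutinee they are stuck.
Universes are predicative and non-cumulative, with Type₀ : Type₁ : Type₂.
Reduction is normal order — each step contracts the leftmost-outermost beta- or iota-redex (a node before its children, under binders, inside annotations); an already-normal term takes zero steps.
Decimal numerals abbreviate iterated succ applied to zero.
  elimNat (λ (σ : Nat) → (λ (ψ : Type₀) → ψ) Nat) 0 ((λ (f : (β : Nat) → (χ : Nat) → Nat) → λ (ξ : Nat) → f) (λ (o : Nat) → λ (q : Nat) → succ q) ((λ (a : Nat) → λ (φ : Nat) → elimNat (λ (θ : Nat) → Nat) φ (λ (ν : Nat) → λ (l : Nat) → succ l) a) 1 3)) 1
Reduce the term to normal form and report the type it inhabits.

reduced normal form:
  1
the term's type:
  Nat
observation: contracting an elimNat iota-redex first, the term normalizes in 6 steps.


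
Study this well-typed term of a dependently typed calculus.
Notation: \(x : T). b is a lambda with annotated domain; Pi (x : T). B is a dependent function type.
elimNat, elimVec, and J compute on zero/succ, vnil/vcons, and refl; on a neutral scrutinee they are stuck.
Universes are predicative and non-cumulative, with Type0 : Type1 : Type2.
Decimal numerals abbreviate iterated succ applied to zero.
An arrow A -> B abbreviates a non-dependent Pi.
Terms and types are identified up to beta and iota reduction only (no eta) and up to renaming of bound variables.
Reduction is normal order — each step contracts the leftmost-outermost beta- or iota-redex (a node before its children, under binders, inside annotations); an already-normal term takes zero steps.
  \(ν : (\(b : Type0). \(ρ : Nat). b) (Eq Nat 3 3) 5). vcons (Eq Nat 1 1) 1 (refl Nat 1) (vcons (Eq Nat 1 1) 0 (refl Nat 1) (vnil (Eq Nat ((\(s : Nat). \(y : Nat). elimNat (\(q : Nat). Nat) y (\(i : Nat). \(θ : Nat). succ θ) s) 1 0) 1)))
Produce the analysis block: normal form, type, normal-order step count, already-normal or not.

resulting normal form:
  \(ν : Eq Nat 3 3). vcons (Eq Nat 1 1) 1 (refl Nat 1) (vcons (Eq Nat 1 1) 0 (refl Nat 1) (vnil (Eq Nat 1 1)))
inferred type:
  Eq Nat 3 3 -> Vec (Eq Nat 1 1) 2
normal-order step count: 8
started in normal form: no
first contracted redex: a beta-redex


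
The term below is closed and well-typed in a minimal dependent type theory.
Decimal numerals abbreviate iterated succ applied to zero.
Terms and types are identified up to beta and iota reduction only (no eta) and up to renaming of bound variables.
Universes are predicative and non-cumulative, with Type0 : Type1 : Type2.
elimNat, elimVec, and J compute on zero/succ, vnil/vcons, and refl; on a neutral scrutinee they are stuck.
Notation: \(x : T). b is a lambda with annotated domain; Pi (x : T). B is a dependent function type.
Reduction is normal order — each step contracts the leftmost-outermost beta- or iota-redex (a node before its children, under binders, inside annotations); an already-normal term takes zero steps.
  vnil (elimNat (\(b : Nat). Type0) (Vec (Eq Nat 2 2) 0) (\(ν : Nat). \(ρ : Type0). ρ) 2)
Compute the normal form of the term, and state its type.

resulting normal form:
  vnil (Vec (Eq Nat 2 2) 0)
type:
  Vec (Vec (Eq Nat 2 2) 0) 0
observation: contracting an elimNat iota-redex first, the term normalizes in 7 steps.


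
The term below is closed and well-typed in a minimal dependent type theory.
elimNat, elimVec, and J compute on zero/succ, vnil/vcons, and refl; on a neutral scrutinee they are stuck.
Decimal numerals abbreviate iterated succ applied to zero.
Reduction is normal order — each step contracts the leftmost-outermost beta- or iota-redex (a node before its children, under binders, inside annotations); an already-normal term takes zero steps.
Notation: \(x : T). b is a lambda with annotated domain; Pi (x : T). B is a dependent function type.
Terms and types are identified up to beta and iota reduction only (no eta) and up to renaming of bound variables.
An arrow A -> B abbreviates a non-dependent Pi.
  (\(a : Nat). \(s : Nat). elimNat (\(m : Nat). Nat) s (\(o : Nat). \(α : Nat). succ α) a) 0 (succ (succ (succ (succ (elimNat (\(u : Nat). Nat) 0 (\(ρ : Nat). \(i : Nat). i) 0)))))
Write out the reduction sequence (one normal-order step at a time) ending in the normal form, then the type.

normal-order reduction sequence:
  (\(a : Nat). \(s : Nat). elimNat (\(m : Nat). Nat) s (\(o : Nat). \(α : Nat). succ α) a) 0 (succ (succ (succ (succ (elimNat (\(u : Nat). Nat) 0 (\(ρ : Nat). \(i : Nat). i) 0)))))
  ~> (\(a : Nat). elimNat (\(s : Nat). Nat) a (\(m : Nat). \(o : Nat). succ o) 0) (succ (succ (succ (succ (elimNat (\(α : Nat). Nat) 0 (\(u : Nat). \(ρ : Nat). ρ) 0)))))
  ~> elimNat (\(a : Nat). Nat) (succ (succ (succ (succ (elimNat (\(s : Nat). Nat) 0 (\(m : Nat). \(o : Nat). o) 0))))) (\(α : Nat). \(u : Nat). succ u) 0
  ~> succ (succ (succ (succ (elimNat (\(a : Nat). Nat) 0 (\(s : Nat). \(m : Nat). m) 0))))
  ~> 4
inferred type:
  Nat


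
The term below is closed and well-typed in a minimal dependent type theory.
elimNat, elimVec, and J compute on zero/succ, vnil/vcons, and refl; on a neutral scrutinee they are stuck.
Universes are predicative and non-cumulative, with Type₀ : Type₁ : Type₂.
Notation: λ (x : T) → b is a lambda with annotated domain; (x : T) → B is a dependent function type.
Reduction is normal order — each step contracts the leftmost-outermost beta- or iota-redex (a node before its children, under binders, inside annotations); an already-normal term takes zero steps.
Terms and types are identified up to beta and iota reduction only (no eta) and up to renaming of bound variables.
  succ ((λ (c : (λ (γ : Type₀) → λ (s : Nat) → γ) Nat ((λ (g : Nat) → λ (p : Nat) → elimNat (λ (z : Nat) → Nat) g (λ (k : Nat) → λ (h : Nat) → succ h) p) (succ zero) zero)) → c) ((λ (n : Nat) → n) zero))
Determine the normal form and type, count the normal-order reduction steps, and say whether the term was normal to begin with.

reduced normal form:
  succ zero
the term's type:
  Nat
reduction steps (normal order): 2
started in normal form: no
first contracted redex: a beta-redex


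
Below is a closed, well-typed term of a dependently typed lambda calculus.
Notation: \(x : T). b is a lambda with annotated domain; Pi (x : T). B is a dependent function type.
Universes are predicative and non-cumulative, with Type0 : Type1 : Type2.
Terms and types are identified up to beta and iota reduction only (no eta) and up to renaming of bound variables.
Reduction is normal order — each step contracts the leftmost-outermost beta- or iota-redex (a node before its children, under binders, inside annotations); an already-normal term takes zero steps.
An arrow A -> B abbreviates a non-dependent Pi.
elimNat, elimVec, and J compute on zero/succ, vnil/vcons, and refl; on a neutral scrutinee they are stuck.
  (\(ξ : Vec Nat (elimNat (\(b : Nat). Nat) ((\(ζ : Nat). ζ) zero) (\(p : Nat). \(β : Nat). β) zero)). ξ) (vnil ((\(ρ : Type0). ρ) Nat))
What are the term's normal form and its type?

normal form:
  vnil Nat
inferred type:
  Vec Nat zero


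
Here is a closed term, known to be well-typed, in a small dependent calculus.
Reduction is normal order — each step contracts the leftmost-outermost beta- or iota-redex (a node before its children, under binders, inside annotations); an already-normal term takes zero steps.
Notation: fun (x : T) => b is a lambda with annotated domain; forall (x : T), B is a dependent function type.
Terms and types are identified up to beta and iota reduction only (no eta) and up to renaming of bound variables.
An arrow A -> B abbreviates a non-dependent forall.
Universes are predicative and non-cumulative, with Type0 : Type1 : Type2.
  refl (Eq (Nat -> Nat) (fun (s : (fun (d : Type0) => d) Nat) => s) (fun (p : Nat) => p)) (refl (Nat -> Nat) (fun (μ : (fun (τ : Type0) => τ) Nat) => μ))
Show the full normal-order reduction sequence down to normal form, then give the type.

normal-order reduction:
  refl (Eq (Nat -> Nat) (fun (s : (fun (d : Type0) => d) Nat) => s) (fun (p : Nat) => p)) (refl (Nat -> Nat) (fun (μ : (fun (τ : Type0) => τ) Nat) => μ))
  ~> refl (Eq (Nat -> Nat) (fun (s : Nat) => s) (fun (d : Nat) => d)) (refl (Nat -> Nat) (fun (p : (fun (μ : Type0) => μ) Nat) => p))
  ~> refl (Eq (Nat -> Nat) (fun (s : Nat) => s) (fun (d : Nat) => d)) (refl (Nat -> Nat) (fun (p : Nat) => p))
inferred type:
  Eq (Eq (Nat -> Nat) (fun (s : Nat) => s) (fun (d : Nat) => d)) (refl (Nat -> Nat) (fun (p : Nat) => p)) (refl (Nat -> Nat) (fun (μ : Nat) => μ))


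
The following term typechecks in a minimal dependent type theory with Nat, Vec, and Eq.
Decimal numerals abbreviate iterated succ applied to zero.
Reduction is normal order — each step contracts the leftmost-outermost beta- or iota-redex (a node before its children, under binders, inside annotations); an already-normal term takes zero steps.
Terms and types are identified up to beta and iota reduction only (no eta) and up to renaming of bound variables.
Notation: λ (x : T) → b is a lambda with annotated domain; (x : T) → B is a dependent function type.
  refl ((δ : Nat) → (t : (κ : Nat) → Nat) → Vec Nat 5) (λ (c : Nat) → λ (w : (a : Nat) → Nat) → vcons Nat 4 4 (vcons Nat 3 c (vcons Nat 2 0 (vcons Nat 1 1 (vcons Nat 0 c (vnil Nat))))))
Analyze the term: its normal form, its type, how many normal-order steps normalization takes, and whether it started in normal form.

reduced normal form:
  refl ((δ : Nat) → (t : (κ : Nat) → Nat) → Vec Nat 5) (λ (c : Nat) → λ (w : (a : Nat) → Nat) → vcons Nat 4 4 (vcons Nat 3 c (vcons Nat 2 0 (vcons Nat 1 1 (vcons Nat 0 c (vnil Nat))))))
inferred type:
  Eq ((δ : Nat) → (t : (κ : Nat) → Nat) → Vec Nat 5) (λ (c : Nat) → λ (w : (a : Nat) → Nat) → vcons Nat 4 4 (vcons Nat 3 c (vcons Nat 2 0 (vcons Nat 1 1 (vcons Nat 0 c (vnil Nat)))))) (λ (d : Nat) → λ (x : (b : Nat) → Nat) → vcons Nat 4 4 (vcons Nat 3 d (vcons Nat 2 0 (vcons Nat 1 1 (vcons Nat 0 d (vnil Nat))))))
normal-order step count: 0
already normal: yes


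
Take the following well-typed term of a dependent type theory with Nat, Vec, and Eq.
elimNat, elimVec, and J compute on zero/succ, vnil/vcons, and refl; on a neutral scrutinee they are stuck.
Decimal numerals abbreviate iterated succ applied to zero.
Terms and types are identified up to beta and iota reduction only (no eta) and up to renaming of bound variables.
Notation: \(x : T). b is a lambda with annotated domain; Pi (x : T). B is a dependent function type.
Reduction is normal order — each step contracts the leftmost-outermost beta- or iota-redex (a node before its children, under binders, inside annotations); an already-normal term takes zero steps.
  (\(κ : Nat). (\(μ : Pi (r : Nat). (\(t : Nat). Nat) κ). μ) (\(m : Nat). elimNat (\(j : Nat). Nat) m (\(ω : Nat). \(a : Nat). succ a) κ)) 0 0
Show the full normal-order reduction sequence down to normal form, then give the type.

reduction (normal order):
  (\(κ : Nat). (\(μ : Pi (r : Nat). (\(t : Nat). Nat) κ). μ) (\(m : Nat). elimNat (\(j : Nat). Nat) m (\(ω : Nat). \(a : Nat). succ a) κ)) 0 0
  ~> (\(κ : Pi (μ : Nat). (\(r : Nat). Nat) 0). κ) (\(t : Nat). elimNat (\(m : Nat). Nat) t (\(j : Nat). \(ω : Nat). succ ω) 0) 0
  ~> (\(κ : Nat). elimNat (\(μ : Nat). Nat) κ (\(r : Nat). \(t : Nat). succ t) 0) 0
  ~> elimNat (\(κ : Nat). Nat) 0 (\(μ : Nat). \(r : Nat). succ r) 0
  ~> 0
inferred type:
  Nat


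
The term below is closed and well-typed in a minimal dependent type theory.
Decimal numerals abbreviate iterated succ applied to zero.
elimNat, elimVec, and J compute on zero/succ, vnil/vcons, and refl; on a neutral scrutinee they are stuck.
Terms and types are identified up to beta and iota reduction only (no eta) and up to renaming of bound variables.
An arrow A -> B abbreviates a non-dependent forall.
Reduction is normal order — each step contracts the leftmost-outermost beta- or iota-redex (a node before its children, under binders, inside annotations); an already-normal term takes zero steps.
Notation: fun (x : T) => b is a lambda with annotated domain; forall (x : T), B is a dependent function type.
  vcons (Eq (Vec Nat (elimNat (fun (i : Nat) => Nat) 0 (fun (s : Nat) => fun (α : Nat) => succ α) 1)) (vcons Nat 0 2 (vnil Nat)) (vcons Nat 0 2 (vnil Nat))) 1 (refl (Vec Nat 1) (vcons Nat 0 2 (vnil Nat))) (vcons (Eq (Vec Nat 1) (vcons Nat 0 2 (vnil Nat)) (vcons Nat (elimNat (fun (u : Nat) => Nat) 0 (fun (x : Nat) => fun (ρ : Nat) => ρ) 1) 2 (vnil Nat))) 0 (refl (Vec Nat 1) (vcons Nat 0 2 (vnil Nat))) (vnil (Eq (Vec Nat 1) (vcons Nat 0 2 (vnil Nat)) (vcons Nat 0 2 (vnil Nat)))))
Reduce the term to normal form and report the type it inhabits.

resulting normal form:
  vcons (Eq (Vec Nat 1) (vcons Nat 0 2 (vnil Nat)) (vcons Nat 0 2 (vnil Nat))) 1 (refl (Vec Nat 1) (vcons Nat 0 2 (vnil Nat))) (vcons (Eq (Vec Nat 1) (vcons Nat 0 2 (vnil Nat)) (vcons Nat 0 2 (vnil Nat))) 0 (refl (Vec Nat 1) (vcons Nat 0 2 (vnil Nat))) (vnil (Eq (Vec Nat 1) (vcons Nat 0 2 (vnil Nat)) (vcons Nat 0 2 (vnil Nat)))))
type:
  Vec (Eq (Vec Nat 1) (vcons Nat 0 2 (vnil Nat)) (vcons Nat 0 2 (vnil Nat))) 2
observation: the leftmost-outermost redex is an elimNat iota-redex, and normalization takes 8 steps.


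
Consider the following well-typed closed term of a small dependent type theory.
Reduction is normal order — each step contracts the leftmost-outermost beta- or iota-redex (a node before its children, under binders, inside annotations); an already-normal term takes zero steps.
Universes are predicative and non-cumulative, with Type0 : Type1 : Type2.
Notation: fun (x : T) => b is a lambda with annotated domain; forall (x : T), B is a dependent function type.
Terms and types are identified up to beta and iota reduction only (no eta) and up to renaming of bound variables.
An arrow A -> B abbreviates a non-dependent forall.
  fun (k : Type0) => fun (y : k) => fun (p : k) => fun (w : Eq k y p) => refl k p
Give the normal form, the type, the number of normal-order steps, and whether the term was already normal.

resulting normal form:
  fun (k : Type0) => fun (y : k) => fun (p : k) => fun (w : Eq k y p) => refl k p
the term's type:
  forall (k : Type0), forall (y : k), forall (p : k), Eq k y p -> Eq k p p
normal-order step count: 0
started in normal form: yes


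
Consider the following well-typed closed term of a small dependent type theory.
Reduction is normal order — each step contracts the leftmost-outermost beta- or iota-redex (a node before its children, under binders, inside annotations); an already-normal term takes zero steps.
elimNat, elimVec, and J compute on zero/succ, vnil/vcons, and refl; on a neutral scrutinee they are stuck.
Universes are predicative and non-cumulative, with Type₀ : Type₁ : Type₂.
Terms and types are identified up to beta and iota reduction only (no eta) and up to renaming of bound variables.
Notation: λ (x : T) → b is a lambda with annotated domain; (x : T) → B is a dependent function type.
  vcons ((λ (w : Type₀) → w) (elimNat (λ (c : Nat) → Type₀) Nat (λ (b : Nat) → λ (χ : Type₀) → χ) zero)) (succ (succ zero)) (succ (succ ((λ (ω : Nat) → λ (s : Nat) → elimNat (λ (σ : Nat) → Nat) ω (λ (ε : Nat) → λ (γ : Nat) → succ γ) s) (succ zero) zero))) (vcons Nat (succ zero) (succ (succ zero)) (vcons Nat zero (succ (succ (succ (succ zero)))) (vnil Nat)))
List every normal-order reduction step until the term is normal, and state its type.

normal-order reduction sequence:
  vcons ((λ (w : Type₀) → w) (elimNat (λ (c : Nat) → Type₀) Nat (λ (b : Nat) → λ (χ : Type₀) → χ) zero)) (succ (succ zero)) (succ (succ ((λ (ω : Nat) → λ (s : Nat) → elimNat (λ (σ : Nat) → Nat) ω (λ (ε : Nat) → λ (γ : Nat) → succ γ) s) (succ zero) zero))) (vcons Nat (succ zero) (succ (succ zero)) (vcons Nat zero (succ (succ (succ (succ zero)))) (vnil Nat)))
  ~> vcons (elimNat (λ (w : Nat) → Type₀) Nat (λ (c : Nat) → λ (b : Type₀) → b) zero) (succ (succ zero)) (succ (succ ((λ (χ : Nat) → λ (ω : Nat) → elimNat (λ (s : Nat) → Nat) χ (λ (σ : Nat) → λ (ε : Nat) → succ ε) ω) (succ zero) zero))) (vcons Nat (succ zero) (succ (succ zero)) (vcons Nat zero (succ (succ (succ (succ zero)))) (vnil Nat)))
  ~> vcons Nat (succ (succ zero)) (succ (succ ((λ (w : Nat) → λ (c : Nat) → elimNat (λ (b : Nat) → Nat) w (λ (χ : Nat) → λ (ω : Nat) → succ ω) c) (succ zero) zero))) (vcons Nat (succ zero) (succ (succ zero)) (vcons Nat zero (succ (succ (succ (succ zero)))) (vnil Nat)))
  ~> vcons Nat (succ (succ zero)) (succ (succ ((λ (w : Nat) → elimNat (λ (c : Nat) → Nat) (succ zero) (λ (b : Nat) → λ (χ : Nat) → succ χ) w) zero))) (vcons Nat (succ zero) (succ (succ zero)) (vcons Nat zero (succ (succ (succ (succ zero)))) (vnil Nat)))
  ~> vcons Nat (succ (succ zero)) (succ (succ (elimNat (λ (w : Nat) → Nat) (succ zero) (λ (c : Nat) → λ (b : Nat) → succ b) zero))) (vcons Nat (succ zero) (succ (succ zero)) (vcons Nat zero (succ (succ (succ (succ zero)))) (vnil Nat)))
  ~> vcons Nat (succ (succ zero)) (succ (succ (succ zero))) (vcons Nat (succ zero) (succ (succ zero)) (vcons Nat zero (succ (succ (succ (succ zero)))) (vnil Nat)))
the term's type:
  Vec Nat (succ (succ (succ zero)))


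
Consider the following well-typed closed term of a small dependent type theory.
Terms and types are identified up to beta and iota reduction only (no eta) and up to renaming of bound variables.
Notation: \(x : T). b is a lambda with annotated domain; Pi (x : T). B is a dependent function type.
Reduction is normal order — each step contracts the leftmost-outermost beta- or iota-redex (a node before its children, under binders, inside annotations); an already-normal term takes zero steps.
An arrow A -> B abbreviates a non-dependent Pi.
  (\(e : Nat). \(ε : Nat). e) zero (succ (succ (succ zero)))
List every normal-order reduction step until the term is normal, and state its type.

normal-order reduction:
  (\(e : Nat). \(ε : Nat). e) zero (succ (succ (succ zero)))
  ~> (\(e : Nat). zero) (succ (succ (succ zero)))
  ~> zero
the term's type:
  Nat


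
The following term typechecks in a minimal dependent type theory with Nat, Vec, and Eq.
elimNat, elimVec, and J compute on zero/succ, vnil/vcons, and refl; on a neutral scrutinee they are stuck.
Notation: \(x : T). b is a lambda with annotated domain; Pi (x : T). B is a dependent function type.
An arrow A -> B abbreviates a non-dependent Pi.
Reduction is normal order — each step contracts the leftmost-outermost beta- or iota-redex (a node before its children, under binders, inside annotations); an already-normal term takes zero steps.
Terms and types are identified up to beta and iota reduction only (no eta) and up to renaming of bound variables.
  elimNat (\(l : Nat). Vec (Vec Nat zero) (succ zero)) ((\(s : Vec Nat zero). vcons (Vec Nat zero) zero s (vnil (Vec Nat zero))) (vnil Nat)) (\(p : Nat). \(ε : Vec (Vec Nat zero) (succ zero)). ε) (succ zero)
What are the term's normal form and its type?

reduced normal form:
  vcons (Vec Nat zero) zero (vnil Nat) (vnil (Vec Nat zero))
inferred type:
  Vec (Vec Nat zero) (succ zero)
observation: the term reaches its normal form after 5 normal-order steps.


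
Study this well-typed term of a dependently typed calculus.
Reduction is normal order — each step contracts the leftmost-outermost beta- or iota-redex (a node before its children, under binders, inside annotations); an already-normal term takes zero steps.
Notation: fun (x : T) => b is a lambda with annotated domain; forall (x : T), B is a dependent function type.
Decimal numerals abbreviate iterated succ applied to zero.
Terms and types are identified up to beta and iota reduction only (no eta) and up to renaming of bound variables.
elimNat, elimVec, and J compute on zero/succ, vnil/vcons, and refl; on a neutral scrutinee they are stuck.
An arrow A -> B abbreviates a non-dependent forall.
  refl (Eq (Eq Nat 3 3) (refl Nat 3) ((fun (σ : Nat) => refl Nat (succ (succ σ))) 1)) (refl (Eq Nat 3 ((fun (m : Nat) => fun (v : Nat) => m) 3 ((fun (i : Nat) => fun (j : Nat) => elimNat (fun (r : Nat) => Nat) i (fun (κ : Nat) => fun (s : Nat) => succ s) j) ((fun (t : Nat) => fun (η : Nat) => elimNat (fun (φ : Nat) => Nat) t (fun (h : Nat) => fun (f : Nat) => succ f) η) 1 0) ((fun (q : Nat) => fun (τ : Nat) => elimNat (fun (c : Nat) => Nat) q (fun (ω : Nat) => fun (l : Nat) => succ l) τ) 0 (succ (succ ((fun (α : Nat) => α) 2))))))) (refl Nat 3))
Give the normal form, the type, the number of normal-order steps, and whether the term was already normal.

normal form:
  refl (Eq (Eq Nat 3 3) (refl Nat 3) (refl Nat 3)) (refl (Eq Nat 3 3) (refl Nat 3))
type:
  Eq (Eq (Eq Nat 3 3) (refl Nat 3) (refl Nat 3)) (refl (Eq Nat 3 3) (refl Nat 3)) (refl (Eq Nat 3 3) (refl Nat 3))
steps to reach normal form (normal order): 3
term was already normal: no
first redex: a beta-redex


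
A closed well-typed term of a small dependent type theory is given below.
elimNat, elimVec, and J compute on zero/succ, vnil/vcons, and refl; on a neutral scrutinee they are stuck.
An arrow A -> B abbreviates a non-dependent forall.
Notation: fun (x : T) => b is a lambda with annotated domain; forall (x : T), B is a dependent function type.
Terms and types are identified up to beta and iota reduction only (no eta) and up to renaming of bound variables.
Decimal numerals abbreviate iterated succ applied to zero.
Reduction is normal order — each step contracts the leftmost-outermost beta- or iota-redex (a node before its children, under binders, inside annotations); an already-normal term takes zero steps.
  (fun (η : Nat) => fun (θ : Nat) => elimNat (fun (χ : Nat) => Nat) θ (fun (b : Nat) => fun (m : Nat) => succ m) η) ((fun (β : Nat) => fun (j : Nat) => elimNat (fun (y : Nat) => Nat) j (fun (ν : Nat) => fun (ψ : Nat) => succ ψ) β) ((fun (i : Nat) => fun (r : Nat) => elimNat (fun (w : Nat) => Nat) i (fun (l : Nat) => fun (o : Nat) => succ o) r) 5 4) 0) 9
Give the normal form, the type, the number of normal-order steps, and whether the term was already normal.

reduced normal form:
  18
type:
  Nat
normal-order step count: 75
term was already normal: no
first contracted redex: a beta-redex


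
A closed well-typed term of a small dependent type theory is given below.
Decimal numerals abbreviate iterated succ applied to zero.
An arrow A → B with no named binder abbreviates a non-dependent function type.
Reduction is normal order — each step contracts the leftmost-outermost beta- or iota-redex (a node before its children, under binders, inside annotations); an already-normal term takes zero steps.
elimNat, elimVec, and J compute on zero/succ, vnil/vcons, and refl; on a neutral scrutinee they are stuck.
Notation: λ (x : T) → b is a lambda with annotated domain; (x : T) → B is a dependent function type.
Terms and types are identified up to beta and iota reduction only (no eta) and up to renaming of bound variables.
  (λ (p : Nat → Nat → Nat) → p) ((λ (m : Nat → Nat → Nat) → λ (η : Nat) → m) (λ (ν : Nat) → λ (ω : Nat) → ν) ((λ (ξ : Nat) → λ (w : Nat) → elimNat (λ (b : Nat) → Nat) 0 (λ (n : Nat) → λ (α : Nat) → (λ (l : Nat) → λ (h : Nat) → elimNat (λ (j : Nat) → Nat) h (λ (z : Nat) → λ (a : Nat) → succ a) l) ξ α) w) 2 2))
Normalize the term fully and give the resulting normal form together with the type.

reduced normal form:
  λ (p : Nat) → λ (m : Nat) → p
the term's type:
  Nat → Nat → Nat
observation: the first redex contracted is a beta-redex; the normal form is reached in 3 normal-order steps.


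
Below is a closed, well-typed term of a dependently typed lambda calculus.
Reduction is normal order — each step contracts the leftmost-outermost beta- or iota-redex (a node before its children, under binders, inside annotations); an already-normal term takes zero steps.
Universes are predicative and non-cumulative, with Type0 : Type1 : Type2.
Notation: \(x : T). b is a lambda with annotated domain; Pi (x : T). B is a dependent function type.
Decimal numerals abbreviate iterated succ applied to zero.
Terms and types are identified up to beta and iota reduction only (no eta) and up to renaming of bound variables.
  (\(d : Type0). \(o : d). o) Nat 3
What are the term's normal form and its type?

reduced normal form:
  3
inferred type:
  Nat


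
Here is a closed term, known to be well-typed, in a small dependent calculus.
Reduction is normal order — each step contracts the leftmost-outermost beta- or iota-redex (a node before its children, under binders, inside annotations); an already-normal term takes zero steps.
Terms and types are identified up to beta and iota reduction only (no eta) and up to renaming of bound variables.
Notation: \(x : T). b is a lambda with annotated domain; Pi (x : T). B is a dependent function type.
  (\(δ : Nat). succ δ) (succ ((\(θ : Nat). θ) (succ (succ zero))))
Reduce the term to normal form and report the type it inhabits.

resulting normal form:
  succ (succ (succ (succ zero)))
the term's type:
  Nat


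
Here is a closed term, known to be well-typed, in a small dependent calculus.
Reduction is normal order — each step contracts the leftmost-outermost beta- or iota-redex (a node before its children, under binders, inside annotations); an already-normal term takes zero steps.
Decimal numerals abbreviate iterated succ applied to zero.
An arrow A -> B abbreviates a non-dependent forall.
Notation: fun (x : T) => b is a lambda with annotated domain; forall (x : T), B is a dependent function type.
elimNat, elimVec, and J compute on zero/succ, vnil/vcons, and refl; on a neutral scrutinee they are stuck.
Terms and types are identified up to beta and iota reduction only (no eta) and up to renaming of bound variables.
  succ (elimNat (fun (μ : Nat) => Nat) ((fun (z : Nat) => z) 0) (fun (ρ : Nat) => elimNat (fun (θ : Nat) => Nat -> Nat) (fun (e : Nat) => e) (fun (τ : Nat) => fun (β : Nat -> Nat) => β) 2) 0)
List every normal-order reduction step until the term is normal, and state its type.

normal-order reduction:
  succ (elimNat (fun (μ : Nat) => Nat) ((fun (z : Nat) => z) 0) (fun (ρ : Nat) => elimNat (fun (θ : Nat) => Nat -> Nat) (fun (e : Nat) => e) (fun (τ : Nat) => fun (β : Nat -> Nat) => β) 2) 0)
  ~> succ ((fun (μ : Nat) => μ) 0)
  ~> 1
the term's type:
  Nat


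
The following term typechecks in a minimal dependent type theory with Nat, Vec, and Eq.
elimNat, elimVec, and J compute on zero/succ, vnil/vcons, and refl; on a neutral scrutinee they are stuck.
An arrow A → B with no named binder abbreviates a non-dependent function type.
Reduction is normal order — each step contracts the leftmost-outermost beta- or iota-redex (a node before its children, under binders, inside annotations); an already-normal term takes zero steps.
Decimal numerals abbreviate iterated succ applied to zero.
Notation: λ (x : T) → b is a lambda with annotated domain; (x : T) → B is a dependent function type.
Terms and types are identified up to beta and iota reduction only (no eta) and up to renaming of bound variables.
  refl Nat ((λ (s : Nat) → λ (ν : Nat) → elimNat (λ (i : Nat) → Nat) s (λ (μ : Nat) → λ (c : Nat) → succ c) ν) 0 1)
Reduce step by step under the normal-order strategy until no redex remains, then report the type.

normal-order reduction sequence:
  refl Nat ((λ (s : Nat) → λ (ν : Nat) → elimNat (λ (i : Nat) → Nat) s (λ (μ : Nat) → λ (c : Nat) → succ c) ν) 0 1)
  ~> refl Nat ((λ (s : Nat) → elimNat (λ (ν : Nat) → Nat) 0 (λ (i : Nat) → λ (μ : Nat) → succ μ) s) 1)
  ~> refl Nat (elimNat (λ (s : Nat) → Nat) 0 (λ (ν : Nat) → λ (i : Nat) → succ i) 1)
  ~> refl Nat ((λ (s : Nat) → λ (ν : Nat) → succ ν) 0 (elimNat (λ (i : Nat) → Nat) 0 (λ (μ : Nat) → λ (c : Nat) → succ c) 0))
  ~> refl Nat ((λ (s : Nat) → succ s) (elimNat (λ (ν : Nat) → Nat) 0 (λ (i : Nat) → λ (μ : Nat) → succ μ) 0))
  ~> refl Nat (succ (elimNat (λ (s : Nat) → Nat) 0 (λ (ν : Nat) → λ (i : Nat) → succ i) 0))
  ~> refl Nat 1
type:
  Eq Nat 1 1


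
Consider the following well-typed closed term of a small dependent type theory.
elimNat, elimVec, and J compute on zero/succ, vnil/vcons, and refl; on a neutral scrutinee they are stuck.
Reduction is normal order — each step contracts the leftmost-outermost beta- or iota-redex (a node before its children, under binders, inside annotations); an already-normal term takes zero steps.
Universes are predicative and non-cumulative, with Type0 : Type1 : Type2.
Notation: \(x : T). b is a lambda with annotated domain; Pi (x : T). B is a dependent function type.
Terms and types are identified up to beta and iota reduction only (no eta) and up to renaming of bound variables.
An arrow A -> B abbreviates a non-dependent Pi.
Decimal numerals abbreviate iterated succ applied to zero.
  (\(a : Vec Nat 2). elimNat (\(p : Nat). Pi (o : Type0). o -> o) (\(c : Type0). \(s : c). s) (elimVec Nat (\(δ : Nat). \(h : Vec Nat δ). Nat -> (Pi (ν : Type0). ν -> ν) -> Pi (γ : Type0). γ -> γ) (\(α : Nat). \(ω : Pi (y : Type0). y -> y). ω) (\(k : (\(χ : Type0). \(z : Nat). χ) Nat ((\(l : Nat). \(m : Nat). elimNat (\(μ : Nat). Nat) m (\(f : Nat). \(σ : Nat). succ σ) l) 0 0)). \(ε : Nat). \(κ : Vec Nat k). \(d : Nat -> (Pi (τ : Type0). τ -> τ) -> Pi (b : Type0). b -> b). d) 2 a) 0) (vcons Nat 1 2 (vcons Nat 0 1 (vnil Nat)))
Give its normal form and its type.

normal form:
  \(a : Type0). \(p : a). p
type:
  Pi (a : Type0). a -> a
observation: the term reaches its normal form after 2 normal-order steps.


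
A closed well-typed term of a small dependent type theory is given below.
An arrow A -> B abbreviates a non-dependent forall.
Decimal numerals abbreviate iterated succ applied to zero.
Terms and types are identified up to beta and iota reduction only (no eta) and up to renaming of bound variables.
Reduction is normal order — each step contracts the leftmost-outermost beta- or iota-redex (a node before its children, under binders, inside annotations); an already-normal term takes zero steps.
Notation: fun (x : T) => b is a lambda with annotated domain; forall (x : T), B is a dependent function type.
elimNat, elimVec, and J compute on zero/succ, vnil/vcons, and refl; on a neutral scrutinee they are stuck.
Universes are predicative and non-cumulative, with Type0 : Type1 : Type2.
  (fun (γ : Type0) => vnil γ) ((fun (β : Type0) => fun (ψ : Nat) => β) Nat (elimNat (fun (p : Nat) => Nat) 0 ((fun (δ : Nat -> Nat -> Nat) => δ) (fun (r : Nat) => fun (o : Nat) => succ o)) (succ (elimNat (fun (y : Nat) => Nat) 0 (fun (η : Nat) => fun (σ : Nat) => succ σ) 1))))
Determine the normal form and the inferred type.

resulting normal form:
  vnil Nat
type:
  Vec Nat 0
observation: the leftmost-outermost redex is a beta-redex, and normalization takes 3 steps.


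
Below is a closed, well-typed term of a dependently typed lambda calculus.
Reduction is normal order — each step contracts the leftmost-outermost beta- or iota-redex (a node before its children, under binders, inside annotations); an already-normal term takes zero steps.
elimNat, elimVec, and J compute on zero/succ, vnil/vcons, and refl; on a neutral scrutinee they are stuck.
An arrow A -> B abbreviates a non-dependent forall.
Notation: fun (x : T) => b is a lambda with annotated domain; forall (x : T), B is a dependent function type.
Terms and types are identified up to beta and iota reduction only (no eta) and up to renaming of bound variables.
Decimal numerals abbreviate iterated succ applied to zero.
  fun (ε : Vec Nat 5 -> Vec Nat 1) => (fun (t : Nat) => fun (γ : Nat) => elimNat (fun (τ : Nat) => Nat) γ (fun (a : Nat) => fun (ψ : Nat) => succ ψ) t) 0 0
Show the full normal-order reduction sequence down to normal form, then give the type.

normal-order reduction:
  fun (ε : Vec Nat 5 -> Vec Nat 1) => (fun (t : Nat) => fun (γ : Nat) => elimNat (fun (τ : Nat) => Nat) γ (fun (a : Nat) => fun (ψ : Nat) => succ ψ) t) 0 0
  ~> fun (ε : Vec Nat 5 -> Vec Nat 1) => (fun (t : Nat) => elimNat (fun (γ : Nat) => Nat) t (fun (τ : Nat) => fun (a : Nat) => succ a) 0) 0
  ~> fun (ε : Vec Nat 5 -> Vec Nat 1) => elimNat (fun (t : Nat) => Nat) 0 (fun (γ : Nat) => fun (τ : Nat) => succ τ) 0
  ~> fun (ε : Vec Nat 5 -> Vec Nat 1) => 0
the term's type:
  (Vec Nat 5 -> Vec Nat 1) -> Nat


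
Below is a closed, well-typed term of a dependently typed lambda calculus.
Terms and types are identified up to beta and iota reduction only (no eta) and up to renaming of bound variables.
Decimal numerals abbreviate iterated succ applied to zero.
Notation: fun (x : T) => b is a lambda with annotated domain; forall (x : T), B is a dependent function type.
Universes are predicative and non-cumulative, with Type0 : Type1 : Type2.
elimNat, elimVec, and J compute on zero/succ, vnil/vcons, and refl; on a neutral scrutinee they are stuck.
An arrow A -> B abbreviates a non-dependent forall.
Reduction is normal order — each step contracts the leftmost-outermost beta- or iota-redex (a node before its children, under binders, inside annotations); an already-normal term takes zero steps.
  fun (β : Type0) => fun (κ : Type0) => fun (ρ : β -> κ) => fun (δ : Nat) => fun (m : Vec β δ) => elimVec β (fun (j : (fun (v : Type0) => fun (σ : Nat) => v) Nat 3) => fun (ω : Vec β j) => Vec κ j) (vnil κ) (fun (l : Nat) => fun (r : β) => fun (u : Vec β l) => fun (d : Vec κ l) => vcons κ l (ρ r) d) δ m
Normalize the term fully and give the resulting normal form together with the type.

resulting normal form:
  fun (β : Type0) => fun (κ : Type0) => fun (ρ : β -> κ) => fun (δ : Nat) => fun (m : Vec β δ) => elimVec β (fun (j : Nat) => fun (v : Vec β j) => Vec κ j) (vnil κ) (fun (σ : Nat) => fun (ω : β) => fun (l : Vec β σ) => fun (r : Vec κ σ) => vcons κ σ (ρ ω) r) δ m
inferred type:
  forall (β : Type0), forall (κ : Type0), (β -> κ) -> forall (ρ : Nat), Vec β ρ -> Vec κ ρ


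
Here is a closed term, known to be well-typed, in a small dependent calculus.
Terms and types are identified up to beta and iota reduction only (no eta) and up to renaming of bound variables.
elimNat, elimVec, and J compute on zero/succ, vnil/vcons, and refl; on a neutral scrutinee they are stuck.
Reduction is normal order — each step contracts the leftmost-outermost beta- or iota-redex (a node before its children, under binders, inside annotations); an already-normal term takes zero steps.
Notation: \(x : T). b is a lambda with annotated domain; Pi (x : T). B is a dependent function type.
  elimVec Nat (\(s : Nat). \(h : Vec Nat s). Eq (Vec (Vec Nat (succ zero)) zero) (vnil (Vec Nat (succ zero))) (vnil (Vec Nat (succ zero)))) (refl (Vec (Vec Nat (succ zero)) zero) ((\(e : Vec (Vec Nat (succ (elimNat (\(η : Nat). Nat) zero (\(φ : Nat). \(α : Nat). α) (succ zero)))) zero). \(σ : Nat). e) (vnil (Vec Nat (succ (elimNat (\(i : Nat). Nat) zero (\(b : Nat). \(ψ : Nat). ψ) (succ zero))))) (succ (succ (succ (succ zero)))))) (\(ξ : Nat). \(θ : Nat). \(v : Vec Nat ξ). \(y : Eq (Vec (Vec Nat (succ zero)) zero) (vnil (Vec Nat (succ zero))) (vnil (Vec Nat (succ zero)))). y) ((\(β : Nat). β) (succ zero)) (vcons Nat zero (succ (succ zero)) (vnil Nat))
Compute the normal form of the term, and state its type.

reduced normal form:
  refl (Vec (Vec Nat (succ zero)) zero) (vnil (Vec Nat (succ zero)))
the term's type:
  Eq (Vec (Vec Nat (succ zero)) zero) (vnil (Vec Nat (succ zero))) (vnil (Vec Nat (succ zero)))
observation: 12 normal-order steps normalize the term, beginning with an elimVec iota-redex.


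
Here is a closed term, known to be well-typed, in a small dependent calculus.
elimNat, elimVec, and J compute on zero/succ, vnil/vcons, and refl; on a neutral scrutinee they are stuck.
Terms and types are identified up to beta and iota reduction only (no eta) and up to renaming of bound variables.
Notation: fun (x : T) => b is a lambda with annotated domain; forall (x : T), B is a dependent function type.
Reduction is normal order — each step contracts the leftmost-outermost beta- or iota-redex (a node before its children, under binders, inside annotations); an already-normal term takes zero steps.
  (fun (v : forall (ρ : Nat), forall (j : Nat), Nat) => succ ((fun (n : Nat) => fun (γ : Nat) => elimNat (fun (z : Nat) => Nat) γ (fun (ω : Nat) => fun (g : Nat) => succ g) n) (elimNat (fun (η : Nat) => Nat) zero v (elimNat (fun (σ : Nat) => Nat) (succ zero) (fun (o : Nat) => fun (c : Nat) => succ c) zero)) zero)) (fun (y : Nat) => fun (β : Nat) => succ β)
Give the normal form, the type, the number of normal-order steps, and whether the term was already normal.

normal form:
  succ (succ zero)
inferred type:
  Nat
normal-order step count: 12
started in normal form: no
first redex: a beta-redex


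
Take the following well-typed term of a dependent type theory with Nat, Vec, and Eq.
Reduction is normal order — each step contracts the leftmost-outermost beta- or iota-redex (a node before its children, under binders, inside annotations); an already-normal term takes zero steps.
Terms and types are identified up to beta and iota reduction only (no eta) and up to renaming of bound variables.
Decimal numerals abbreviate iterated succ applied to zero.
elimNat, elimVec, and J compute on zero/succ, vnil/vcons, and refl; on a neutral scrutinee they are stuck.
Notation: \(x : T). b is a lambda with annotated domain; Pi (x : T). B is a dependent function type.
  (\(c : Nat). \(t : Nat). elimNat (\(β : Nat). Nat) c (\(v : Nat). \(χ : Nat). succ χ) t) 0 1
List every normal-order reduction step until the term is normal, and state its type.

reduction (normal order):
  (\(c : Nat). \(t : Nat). elimNat (\(β : Nat). Nat) c (\(v : Nat). \(χ : Nat). succ χ) t) 0 1
  ~> (\(c : Nat). elimNat (\(t : Nat). Nat) 0 (\(β : Nat). \(v : Nat). succ v) c) 1
  ~> elimNat (\(c : Nat). Nat) 0 (\(t : Nat). \(β : Nat). succ β) 1
  ~> (\(c : Nat). \(t : Nat). succ t) 0 (elimNat (\(β : Nat). Nat) 0 (\(v : Nat). \(χ : Nat). succ χ) 0)
  ~> (\(c : Nat). succ c) (elimNat (\(t : Nat). Nat) 0 (\(β : Nat). \(v : Nat). succ v) 0)
  ~> succ (elimNat (\(c : Nat). Nat) 0 (\(t : Nat). \(β : Nat). succ β) 0)
  ~> 1
type:
  Nat


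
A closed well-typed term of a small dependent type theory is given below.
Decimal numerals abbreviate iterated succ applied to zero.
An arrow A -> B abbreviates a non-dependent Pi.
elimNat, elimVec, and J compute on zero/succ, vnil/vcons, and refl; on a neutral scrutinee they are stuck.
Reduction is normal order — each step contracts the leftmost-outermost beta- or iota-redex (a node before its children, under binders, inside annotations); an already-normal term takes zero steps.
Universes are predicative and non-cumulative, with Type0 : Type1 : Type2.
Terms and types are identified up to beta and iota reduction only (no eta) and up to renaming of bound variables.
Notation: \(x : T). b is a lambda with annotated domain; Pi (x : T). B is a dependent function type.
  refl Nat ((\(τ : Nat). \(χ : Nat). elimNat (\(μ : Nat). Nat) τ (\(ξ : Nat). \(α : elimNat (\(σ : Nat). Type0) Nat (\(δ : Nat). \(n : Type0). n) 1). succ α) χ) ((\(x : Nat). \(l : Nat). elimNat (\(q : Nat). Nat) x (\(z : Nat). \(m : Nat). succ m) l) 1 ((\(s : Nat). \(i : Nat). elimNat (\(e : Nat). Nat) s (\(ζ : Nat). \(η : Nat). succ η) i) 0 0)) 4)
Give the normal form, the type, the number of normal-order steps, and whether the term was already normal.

reduced normal form:
  refl Nat 5
the term's type:
  Eq Nat 5 5
normal-order step count: 21
started in normal form: no
first redex: a beta-redex


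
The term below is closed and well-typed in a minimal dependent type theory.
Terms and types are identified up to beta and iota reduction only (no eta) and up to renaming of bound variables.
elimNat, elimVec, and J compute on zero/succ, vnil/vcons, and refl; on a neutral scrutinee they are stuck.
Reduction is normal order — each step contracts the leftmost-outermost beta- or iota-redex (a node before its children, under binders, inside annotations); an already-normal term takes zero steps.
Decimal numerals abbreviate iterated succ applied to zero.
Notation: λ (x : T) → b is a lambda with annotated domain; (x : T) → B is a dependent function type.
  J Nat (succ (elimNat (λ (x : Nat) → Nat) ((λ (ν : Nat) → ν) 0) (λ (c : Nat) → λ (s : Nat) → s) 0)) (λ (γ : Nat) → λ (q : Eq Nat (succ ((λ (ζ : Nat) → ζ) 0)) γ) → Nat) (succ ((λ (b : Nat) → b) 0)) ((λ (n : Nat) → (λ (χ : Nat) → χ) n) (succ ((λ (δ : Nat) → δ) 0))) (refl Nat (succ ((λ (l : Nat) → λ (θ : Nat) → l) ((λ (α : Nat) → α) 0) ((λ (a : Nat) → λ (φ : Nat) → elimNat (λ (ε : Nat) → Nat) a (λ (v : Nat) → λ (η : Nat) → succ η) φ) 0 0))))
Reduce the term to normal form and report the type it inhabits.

normal form:
  1
inferred type:
  Nat
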